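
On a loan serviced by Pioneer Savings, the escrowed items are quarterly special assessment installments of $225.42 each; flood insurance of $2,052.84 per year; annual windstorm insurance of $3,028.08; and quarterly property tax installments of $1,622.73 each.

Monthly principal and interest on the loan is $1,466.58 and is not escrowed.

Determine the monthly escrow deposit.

Special assessment = $225.42 × 4 = $901.68
Flood insurance = $2,052.84
Windstorm insurance = $3,028.08
Property tax = $1,622.73 × 4 = $6,490.92
Total per year = $901.68 + $2,052.84 + $3,028.08 + $6,490.92 = $12,473.52
Per month = $12,473.52 / 12 = $1,039.46

$1,039.46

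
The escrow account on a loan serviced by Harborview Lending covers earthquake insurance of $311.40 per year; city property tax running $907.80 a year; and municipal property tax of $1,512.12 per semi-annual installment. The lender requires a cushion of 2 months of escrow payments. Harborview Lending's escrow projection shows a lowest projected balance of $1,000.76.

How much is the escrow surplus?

$293.52

Earthquake insurance: $311.40/yr
City property tax: $907.80/yr
Municipal property tax: $1,512.12 × 2 = $3,024.24/yr
Total annual escrow = $4,243.44
Monthly = $4,243.44 ÷ 12 = $353.62
Cushion = 2 × $353.62 = $707.24
Surplus = $1,000.76 − $707.24 = $293.52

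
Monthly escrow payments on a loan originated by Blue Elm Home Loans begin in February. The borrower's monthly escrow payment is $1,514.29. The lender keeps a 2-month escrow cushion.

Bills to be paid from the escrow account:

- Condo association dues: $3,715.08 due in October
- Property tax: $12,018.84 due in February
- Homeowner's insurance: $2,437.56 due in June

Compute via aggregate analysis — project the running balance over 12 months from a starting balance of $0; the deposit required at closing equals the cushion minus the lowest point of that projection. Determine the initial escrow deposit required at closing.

Cushion = 2 × $1,514.29 = $3,028.58
Trial balance (start $0, +$1,514.29 each month, − disbursements):
  Feb: +$1,514.29 − $12,018.84 → -$10,504.55
  Mar: +$1,514.29 → -$8,990.26
  Apr: +$1,514.29 → -$7,475.97
  May: +$1,514.29 → -$5,961.68
  Jun: +$1,514.29 − $2,437.56 → -$6,884.95
  Jul: +$1,514.29 → -$5,370.66
  Aug: +$1,514.29 → -$3,856.37
  Sep: +$1,514.29 → -$2,342.08
  Oct: +$1,514.29 − $3,715.08 → -$4,542.87
  Nov: +$1,514.29 → -$3,028.58
  Dec: +$1,514.29 → -$1,514.29
  Jan: +$1,514.29 → $0.00
Lowest trial balance = -$10,504.55 (Feb)
Initial deposit = cushion − low point = $3,028.58 − (-$10,504.55) = $13,533.13

$13,533.13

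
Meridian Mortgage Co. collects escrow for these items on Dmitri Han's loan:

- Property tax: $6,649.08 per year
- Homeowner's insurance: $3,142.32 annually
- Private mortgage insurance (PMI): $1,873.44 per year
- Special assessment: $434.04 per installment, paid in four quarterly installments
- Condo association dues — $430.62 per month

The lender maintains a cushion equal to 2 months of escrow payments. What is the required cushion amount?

Property tax: $6,649.08 per year
Homeowner's insurance: $3,142.32 per year
Private mortgage insurance (PMI): $1,873.44 per year
Special assessment: $434.04 × 4 = $1,736.16 per year
Condo association dues: $430.62 × 12 = $5,167.44 per year
Total per year = $18,568.44
Monthly = $18,568.44 ÷ 12 = $1,547.37
Cushion = 2 × $1,547.37 = $3,094.74

$3,094.74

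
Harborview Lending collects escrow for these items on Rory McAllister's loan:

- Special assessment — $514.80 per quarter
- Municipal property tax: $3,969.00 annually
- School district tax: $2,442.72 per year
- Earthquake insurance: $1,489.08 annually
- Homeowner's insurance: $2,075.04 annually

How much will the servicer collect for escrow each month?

Special assessment = $514.80 × 4 = $2,059.20 per year
Municipal property tax = $3,969.00 per year
School district tax = $2,442.72 per year
Earthquake insurance = $1,489.08 per year
Homeowner's insurance = $2,075.04 per year
Yearly total = $2,059.20 + $3,969.00 + $2,442.72 + $1,489.08 + $2,075.04 = $12,035.04
Base monthly escrow = $12,035.04 ÷ 12 = $1,002.92

$1,002.92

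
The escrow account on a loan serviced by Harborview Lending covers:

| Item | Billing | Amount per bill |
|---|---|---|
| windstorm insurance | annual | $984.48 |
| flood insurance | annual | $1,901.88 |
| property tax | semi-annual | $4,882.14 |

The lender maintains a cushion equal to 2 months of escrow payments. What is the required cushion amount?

Windstorm insurance: $984.48/yr
Flood insurance: $1,901.88/yr
Property tax: $4,882.14 × 2 = $9,764.28/yr
Combined annual = $12,650.64
Base monthly escrow = $12,650.64 / 12 = $1,054.22
Reserve = 2 × $1,054.22 = $2,108.44

$2,108.44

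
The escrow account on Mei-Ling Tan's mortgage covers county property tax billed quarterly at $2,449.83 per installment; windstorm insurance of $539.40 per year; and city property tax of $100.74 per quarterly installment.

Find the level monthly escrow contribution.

$895.14

County property tax = $2,449.83 × 4 = $9,799.32 annually
Windstorm insurance = $539.40 annually
City property tax = $100.74 × 4 = $402.96 annually
Total per year = $9,799.32 + $539.40 + $402.96 = $10,741.68
Monthly escrow = $10,741.68 ÷ 12 = $895.14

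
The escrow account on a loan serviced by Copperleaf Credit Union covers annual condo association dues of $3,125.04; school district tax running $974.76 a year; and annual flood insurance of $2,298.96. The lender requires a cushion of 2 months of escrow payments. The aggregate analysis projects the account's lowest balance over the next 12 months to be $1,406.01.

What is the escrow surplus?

Condo association dues — $3,125.04 per year
School district tax — $974.76 per year
Flood insurance — $2,298.96 per year
Annual escrow total = $3,125.04 + $974.76 + $2,298.96 = $6,398.76
Base monthly escrow = $6,398.76 ÷ 12 = $533.23
Cushion = 2 × $533.23 = $1,066.46
Excess over cushion: $1,406.01 − $1,066.46 = $339.55

$339.55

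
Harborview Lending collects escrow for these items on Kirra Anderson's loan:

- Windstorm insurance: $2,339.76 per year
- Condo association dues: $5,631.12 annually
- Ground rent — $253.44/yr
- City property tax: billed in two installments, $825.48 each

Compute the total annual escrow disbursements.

$9,875.28

Windstorm insurance — $2,339.76
Condo association dues — $5,631.12
Ground rent — $253.44
City property tax — $825.48 × 2 = $1,650.96
Total per year = $2,339.76 + $5,631.12 + $253.44 + $1,650.96 = $9,875.28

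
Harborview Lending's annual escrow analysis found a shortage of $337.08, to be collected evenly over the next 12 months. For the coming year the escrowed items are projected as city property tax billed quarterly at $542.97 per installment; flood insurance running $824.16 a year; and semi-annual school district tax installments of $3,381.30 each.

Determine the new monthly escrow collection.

City property tax: $542.97 × 4 = $2,171.88 per year
Flood insurance: $824.16 per year
School district tax: $3,381.30 × 2 = $6,762.60 per year
Total per year = $9,758.64
Monthly escrow = $9,758.64 / 12 = $813.22
Shortage spread = $337.08 ÷ 12 = $28.09/mo
New monthly escrow = $813.22 + $28.09 = $841.31

$841.31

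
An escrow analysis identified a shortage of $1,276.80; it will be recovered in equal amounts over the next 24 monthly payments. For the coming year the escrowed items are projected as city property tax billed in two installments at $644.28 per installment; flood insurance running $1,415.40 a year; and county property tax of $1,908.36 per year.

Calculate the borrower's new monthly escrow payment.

$437.56

City property tax = $644.28 × 2 = $1,288.56 per year
Flood insurance = $1,415.40 per year
County property tax = $1,908.36 per year
Combined annual = $1,288.56 + $1,415.40 + $1,908.36 = $4,612.32
Per month = $4,612.32 / 12 = $384.36
Shortage per month = $1,276.80 / 24 = $53.20
Adjusted monthly = $384.36 + $53.20 = $437.56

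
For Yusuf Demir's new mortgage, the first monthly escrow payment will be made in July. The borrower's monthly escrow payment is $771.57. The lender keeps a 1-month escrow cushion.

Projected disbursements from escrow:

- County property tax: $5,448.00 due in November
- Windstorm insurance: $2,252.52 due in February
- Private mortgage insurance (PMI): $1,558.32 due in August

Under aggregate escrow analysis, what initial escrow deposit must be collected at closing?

$3,920.04

Cushion = 1 × $771.57 = $771.57
Trial balance (start $0, +$771.57 each month, − disbursements):
  Jul: +$771.57 → $771.57
  Aug: +$771.57 − $1,558.32 → -$15.18
  Sep: +$771.57 → $756.39
  Oct: +$771.57 → $1,527.96
  Nov: +$771.57 − $5,448.00 → -$3,148.47
  Dec: +$771.57 → -$2,376.90
  Jan: +$771.57 → -$1,605.33
  Feb: +$771.57 − $2,252.52 → -$3,086.28
  Mar: +$771.57 → -$2,314.71
  Apr: +$771.57 → -$1,543.14
  May: +$771.57 → -$771.57
  Jun: +$771.57 → $0.00
Lowest trial balance = -$3,148.47 (Nov)
Initial deposit = cushion − low point = $771.57 − (-$3,148.47) = $3,920.04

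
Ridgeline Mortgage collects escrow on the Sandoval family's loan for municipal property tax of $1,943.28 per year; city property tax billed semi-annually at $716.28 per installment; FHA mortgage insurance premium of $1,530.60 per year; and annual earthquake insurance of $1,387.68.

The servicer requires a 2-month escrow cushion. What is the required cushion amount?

$1,049.02

Municipal property tax — $1,943.28 annually
City property tax — $716.28 × 2 = $1,432.56 annually
FHA mortgage insurance premium — $1,530.60 annually
Earthquake insurance — $1,387.68 annually
Yearly total = $1,943.28 + $1,432.56 + $1,530.60 + $1,387.68 = $6,294.12
Monthly escrow = $6,294.12 / 12 = $524.51
Cushion = 2 × $524.51 = $1,049.02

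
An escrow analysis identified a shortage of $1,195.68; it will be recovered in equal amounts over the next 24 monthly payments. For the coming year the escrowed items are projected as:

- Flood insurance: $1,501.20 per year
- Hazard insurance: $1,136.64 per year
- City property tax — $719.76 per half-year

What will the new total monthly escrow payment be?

$389.60

Flood insurance: $1,501.20/yr
Hazard insurance: $1,136.64/yr
City property tax: $719.76 × 2 = $1,439.52/yr
Total per year = $1,501.20 + $1,136.64 + $1,439.52 = $4,077.36
Monthly = $4,077.36 / 12 = $339.78
Shortage spread = $1,195.68 / 24 = $49.82/mo
Adjusted monthly = $339.78 + $49.82 = $389.60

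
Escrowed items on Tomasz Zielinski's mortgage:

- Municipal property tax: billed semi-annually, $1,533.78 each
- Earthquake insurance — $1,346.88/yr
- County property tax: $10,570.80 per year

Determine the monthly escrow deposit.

Municipal property tax — $1,533.78 × 2 = $3,067.56
Earthquake insurance — $1,346.88
County property tax — $10,570.80
Total per year = $3,067.56 + $1,346.88 + $10,570.80 = $14,985.24
Per month = $14,985.24 / 12 = $1,248.77

$1,248.77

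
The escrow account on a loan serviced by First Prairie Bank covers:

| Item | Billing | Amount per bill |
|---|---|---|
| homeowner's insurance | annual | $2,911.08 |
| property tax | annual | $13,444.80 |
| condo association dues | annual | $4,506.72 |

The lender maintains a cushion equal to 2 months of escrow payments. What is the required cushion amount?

$3,477.10

Homeowner's insurance — $2,911.08 annually
Property tax — $13,444.80 annually
Condo association dues — $4,506.72 annually
Yearly total = $2,911.08 + $13,444.80 + $4,506.72 = $20,862.60
Base monthly escrow = $20,862.60 / 12 = $1,738.55
Reserve = 2 × $1,738.55 = $3,477.10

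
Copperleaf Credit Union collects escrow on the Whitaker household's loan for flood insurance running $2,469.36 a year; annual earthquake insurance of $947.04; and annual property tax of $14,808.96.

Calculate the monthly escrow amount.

Flood insurance = $2,469.36
Earthquake insurance = $947.04
Property tax = $14,808.96
Total annual escrow = $18,225.36
Monthly = $18,225.36 ÷ 12 = $1,518.78

$1,518.78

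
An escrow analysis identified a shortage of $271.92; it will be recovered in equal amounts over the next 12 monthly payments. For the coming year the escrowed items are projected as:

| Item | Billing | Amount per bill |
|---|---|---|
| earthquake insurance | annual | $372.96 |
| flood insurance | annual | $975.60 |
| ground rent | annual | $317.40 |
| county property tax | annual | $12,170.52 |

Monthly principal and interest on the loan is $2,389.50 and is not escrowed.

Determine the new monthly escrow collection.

Earthquake insurance = $372.96 per year
Flood insurance = $975.60 per year
Ground rent = $317.40 per year
County property tax = $12,170.52 per year
Total annual escrow = $372.96 + $975.60 + $317.40 + $12,170.52 = $13,836.48
Per month = $13,836.48 / 12 = $1,153.04
Monthly shortage recovery: $271.92 ÷ 12 = $22.66
Adjusted monthly = $1,153.04 + $22.66 = $1,175.70

$1,175.70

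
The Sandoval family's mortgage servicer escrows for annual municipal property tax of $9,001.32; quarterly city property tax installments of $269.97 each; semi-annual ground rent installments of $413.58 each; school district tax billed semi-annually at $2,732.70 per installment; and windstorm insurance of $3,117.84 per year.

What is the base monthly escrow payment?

Municipal property tax: $9,001.32/yr
City property tax: $269.97 × 4 = $1,079.88/yr
Ground rent: $413.58 × 2 = $827.16/yr
School district tax: $2,732.70 × 2 = $5,465.40/yr
Windstorm insurance: $3,117.84/yr
Annual escrow total = $19,491.60
Monthly = $19,491.60 / 12 = $1,624.30

$1,624.30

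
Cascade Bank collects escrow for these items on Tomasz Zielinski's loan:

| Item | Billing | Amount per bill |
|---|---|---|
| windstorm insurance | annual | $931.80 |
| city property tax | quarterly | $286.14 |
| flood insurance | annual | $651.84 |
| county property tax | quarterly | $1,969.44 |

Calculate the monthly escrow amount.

$883.83

Windstorm insurance: $931.80
City property tax: $286.14 × 4 = $1,144.56
Flood insurance: $651.84
County property tax: $1,969.44 × 4 = $7,877.76
Combined annual = $10,605.96
Monthly = $10,605.96 ÷ 12 = $883.83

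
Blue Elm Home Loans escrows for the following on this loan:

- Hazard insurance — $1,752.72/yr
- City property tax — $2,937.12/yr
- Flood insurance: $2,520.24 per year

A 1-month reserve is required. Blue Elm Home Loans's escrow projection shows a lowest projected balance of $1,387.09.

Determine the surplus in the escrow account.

$786.25

Hazard insurance — $1,752.72
City property tax — $2,937.12
Flood insurance — $2,520.24
Total annual escrow = $1,752.72 + $2,937.12 + $2,520.24 = $7,210.08
Monthly = $7,210.08 / 12 = $600.84
Required reserve = 1 × $600.84 = $600.84
Surplus = $1,387.09 − $600.84 = $786.25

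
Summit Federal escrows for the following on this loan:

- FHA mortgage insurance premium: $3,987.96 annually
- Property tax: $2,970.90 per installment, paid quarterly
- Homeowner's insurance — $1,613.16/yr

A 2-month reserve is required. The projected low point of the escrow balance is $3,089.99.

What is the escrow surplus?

$175.87

FHA mortgage insurance premium = $3,987.96
Property tax = $2,970.90 × 4 = $11,883.60
Homeowner's insurance = $1,613.16
Combined annual = $17,484.72
Base monthly escrow = $17,484.72 ÷ 12 = $1,457.06
Required cushion = 2 × $1,457.06 = $2,914.12
Excess over cushion: $3,089.99 − $2,914.12 = $175.87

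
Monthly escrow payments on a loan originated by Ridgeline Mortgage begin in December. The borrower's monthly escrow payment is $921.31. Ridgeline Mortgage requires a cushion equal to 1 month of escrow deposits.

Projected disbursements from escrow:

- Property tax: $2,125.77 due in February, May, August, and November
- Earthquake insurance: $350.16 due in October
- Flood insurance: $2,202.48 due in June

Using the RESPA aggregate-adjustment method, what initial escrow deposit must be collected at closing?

Cushion = 1 × $921.31 = $921.31
Trial balance (start $0, +$921.31 each month, − disbursements):
  Dec: +$921.31 → $921.31
  Jan: +$921.31 → $1,842.62
  Feb: +$921.31 − $2,125.77 → $638.16
  Mar: +$921.31 → $1,559.47
  Apr: +$921.31 → $2,480.78
  May: +$921.31 − $2,125.77 → $1,276.32
  Jun: +$921.31 − $2,202.48 → -$4.85
  Jul: +$921.31 → $916.46
  Aug: +$921.31 − $2,125.77 → -$288.00
  Sep: +$921.31 → $633.31
  Oct: +$921.31 − $350.16 → $1,204.46
  Nov: +$921.31 − $2,125.77 → $0.00
Lowest trial balance = -$288.00 (Aug)
Initial deposit = cushion − low point = $921.31 − (-$288.00) = $1,209.31

$1,209.31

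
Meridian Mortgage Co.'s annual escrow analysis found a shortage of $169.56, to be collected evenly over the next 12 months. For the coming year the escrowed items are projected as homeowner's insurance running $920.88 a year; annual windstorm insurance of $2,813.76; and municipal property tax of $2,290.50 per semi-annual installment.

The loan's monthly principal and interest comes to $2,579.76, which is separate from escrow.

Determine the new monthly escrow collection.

$707.10

Homeowner's insurance — $920.88/yr
Windstorm insurance — $2,813.76/yr
Municipal property tax — $2,290.50 × 2 = $4,581.00/yr
Yearly total = $8,315.64
Per month = $8,315.64 ÷ 12 = $692.97
Shortage spread = $169.56 ÷ 12 = $14.13/mo
Adjusted monthly = $692.97 + $14.13 = $707.10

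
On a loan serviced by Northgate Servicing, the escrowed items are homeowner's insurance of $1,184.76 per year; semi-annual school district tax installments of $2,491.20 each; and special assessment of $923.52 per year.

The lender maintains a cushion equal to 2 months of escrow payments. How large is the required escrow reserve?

$1,181.78

Homeowner's insurance: $1,184.76 annually
School district tax: $2,491.20 × 2 = $4,982.40 annually
Special assessment: $923.52 annually
Combined annual = $1,184.76 + $4,982.40 + $923.52 = $7,090.68
Monthly = $7,090.68 / 12 = $590.89
Reserve = 2 × $590.89 = $1,181.78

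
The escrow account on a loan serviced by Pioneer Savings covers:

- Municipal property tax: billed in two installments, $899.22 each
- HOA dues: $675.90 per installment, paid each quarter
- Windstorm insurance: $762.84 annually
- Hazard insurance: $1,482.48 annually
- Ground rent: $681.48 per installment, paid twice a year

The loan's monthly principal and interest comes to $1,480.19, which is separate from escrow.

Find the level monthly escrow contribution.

Municipal property tax = $899.22 × 2 = $1,798.44 per year
HOA dues = $675.90 × 4 = $2,703.60 per year
Windstorm insurance = $762.84 per year
Hazard insurance = $1,482.48 per year
Ground rent = $681.48 × 2 = $1,362.96 per year
Total annual escrow = $8,110.32
Per month = $8,110.32 ÷ 12 = $675.86

$675.86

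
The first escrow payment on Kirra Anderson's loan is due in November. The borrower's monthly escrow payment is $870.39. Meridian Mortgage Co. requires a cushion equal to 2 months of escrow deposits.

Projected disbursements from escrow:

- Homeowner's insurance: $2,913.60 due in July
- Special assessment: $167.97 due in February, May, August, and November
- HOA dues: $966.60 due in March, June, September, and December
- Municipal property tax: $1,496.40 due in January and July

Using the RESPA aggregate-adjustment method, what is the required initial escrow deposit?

Cushion = 2 × $870.39 = $1,740.78
Trial balance (start $0, +$870.39 each month, − disbursements):
  Nov: +$870.39 − $167.97 → $702.42
  Dec: +$870.39 − $966.60 → $606.21
  Jan: +$870.39 − $1,496.40 → -$19.80
  Feb: +$870.39 − $167.97 → $682.62
  Mar: +$870.39 − $966.60 → $586.41
  Apr: +$870.39 → $1,456.80
  May: +$870.39 − $167.97 → $2,159.22
  Jun: +$870.39 − $966.60 → $2,063.01
  Jul: +$870.39 − $4,410.00 → -$1,476.60
  Aug: +$870.39 − $167.97 → -$774.18
  Sep: +$870.39 − $966.60 → -$870.39
  Oct: +$870.39 → $0.00
Lowest trial balance = -$1,476.60 (Jul)
Initial deposit = cushion − low point = $1,740.78 − (-$1,476.60) = $3,217.38

$3,217.38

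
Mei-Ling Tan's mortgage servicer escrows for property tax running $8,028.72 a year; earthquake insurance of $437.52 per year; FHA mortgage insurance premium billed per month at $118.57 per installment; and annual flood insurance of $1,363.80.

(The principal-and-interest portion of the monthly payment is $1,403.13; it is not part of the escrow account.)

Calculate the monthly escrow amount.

$937.74

Property tax: $8,028.72/yr
Earthquake insurance: $437.52/yr
FHA mortgage insurance premium: $118.57 × 12 = $1,422.84/yr
Flood insurance: $1,363.80/yr
Total annual escrow = $8,028.72 + $437.52 + $1,422.84 + $1,363.80 = $11,252.88
Monthly = $11,252.88 / 12 = $937.74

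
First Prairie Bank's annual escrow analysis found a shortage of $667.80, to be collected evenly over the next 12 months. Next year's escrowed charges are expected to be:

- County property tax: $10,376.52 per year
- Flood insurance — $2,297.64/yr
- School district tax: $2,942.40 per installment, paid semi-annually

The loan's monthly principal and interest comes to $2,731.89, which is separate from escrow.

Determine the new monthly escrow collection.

$1,602.23

County property tax — $10,376.52/yr
Flood insurance — $2,297.64/yr
School district tax — $2,942.40 × 2 = $5,884.80/yr
Combined annual = $18,558.96
Per month = $18,558.96 / 12 = $1,546.58
Shortage spread = $667.80 ÷ 12 = $55.65/mo
Adjusted monthly = $1,546.58 + $55.65 = $1,602.23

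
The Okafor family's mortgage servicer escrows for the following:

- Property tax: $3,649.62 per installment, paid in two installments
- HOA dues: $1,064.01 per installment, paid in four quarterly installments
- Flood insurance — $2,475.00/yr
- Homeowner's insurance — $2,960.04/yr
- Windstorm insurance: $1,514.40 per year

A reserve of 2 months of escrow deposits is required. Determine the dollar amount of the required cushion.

Property tax = $3,649.62 × 2 = $7,299.24 annually
HOA dues = $1,064.01 × 4 = $4,256.04 annually
Flood insurance = $2,475.00 annually
Homeowner's insurance = $2,960.04 annually
Windstorm insurance = $1,514.40 annually
Yearly total = $18,504.72
Monthly escrow = $18,504.72 / 12 = $1,542.06
Cushion = 2 × $1,542.06 = $3,084.12

$3,084.12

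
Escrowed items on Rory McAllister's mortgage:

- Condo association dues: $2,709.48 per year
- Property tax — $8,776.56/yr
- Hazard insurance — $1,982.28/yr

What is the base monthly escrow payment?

Condo association dues = $2,709.48 per year
Property tax = $8,776.56 per year
Hazard insurance = $1,982.28 per year
Total annual escrow = $13,468.32
Monthly escrow = $13,468.32 ÷ 12 = $1,122.36

$1,122.36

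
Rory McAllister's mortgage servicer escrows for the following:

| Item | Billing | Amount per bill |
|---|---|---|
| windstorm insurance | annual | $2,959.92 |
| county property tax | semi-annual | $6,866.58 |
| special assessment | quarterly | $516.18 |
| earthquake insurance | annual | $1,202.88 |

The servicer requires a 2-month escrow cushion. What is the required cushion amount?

$3,326.78

Windstorm insurance = $2,959.92 annually
County property tax = $6,866.58 × 2 = $13,733.16 annually
Special assessment = $516.18 × 4 = $2,064.72 annually
Earthquake insurance = $1,202.88 annually
Total annual escrow = $2,959.92 + $13,733.16 + $2,064.72 + $1,202.88 = $19,960.68
Per month = $19,960.68 / 12 = $1,663.39
Cushion = 2 × $1,663.39 = $3,326.78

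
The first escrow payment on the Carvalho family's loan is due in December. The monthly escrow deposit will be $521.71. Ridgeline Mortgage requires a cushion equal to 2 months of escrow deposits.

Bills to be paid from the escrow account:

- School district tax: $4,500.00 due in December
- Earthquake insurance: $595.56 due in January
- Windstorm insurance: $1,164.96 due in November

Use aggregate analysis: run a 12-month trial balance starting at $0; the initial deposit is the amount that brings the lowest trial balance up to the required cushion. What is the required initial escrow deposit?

$5,095.56

Cushion = 2 × $521.71 = $1,043.42
Trial balance (start $0, +$521.71 each month, − disbursements):
  Dec: +$521.71 − $4,500.00 → -$3,978.29
  Jan: +$521.71 − $595.56 → -$4,052.14
  Feb: +$521.71 → -$3,530.43
  Mar: +$521.71 → -$3,008.72
  Apr: +$521.71 → -$2,487.01
  May: +$521.71 → -$1,965.30
  Jun: +$521.71 → -$1,443.59
  Jul: +$521.71 → -$921.88
  Aug: +$521.71 → -$400.17
  Sep: +$521.71 → $121.54
  Oct: +$521.71 → $643.25
  Nov: +$521.71 − $1,164.96 → $0.00
Lowest trial balance = -$4,052.14 (Jan)
Initial deposit = cushion − low point = $1,043.42 − (-$4,052.14) = $5,095.56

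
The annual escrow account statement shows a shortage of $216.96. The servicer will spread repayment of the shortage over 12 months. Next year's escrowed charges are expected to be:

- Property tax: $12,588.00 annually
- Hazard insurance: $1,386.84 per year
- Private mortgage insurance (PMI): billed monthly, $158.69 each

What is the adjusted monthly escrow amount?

Property tax — $12,588.00/yr
Hazard insurance — $1,386.84/yr
Private mortgage insurance (PMI) — $158.69 × 12 = $1,904.28/yr
Annual escrow total = $12,588.00 + $1,386.84 + $1,904.28 = $15,879.12
Monthly escrow = $15,879.12 ÷ 12 = $1,323.26
Shortage per month = $216.96 / 12 = $18.08
New monthly escrow = $1,323.26 + $18.08 = $1,341.34

$1,341.34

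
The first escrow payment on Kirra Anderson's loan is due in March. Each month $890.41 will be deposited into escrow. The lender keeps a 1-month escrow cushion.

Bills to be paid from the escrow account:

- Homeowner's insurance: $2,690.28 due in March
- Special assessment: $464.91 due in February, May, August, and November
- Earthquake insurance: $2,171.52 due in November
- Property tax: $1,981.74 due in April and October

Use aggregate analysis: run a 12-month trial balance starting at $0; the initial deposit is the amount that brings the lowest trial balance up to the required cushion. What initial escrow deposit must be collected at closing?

$3,781.61

Cushion = 1 × $890.41 = $890.41
Trial balance (start $0, +$890.41 each month, − disbursements):
  Mar: +$890.41 − $2,690.28 → -$1,799.87
  Apr: +$890.41 − $1,981.74 → -$2,891.20
  May: +$890.41 − $464.91 → -$2,465.70
  Jun: +$890.41 → -$1,575.29
  Jul: +$890.41 → -$684.88
  Aug: +$890.41 − $464.91 → -$259.38
  Sep: +$890.41 → $631.03
  Oct: +$890.41 − $1,981.74 → -$460.30
  Nov: +$890.41 − $2,636.43 → -$2,206.32
  Dec: +$890.41 → -$1,315.91
  Jan: +$890.41 → -$425.50
  Feb: +$890.41 − $464.91 → $0.00
Lowest trial balance = -$2,891.20 (Apr)
Initial deposit = cushion − low point = $890.41 − (-$2,891.20) = $3,781.61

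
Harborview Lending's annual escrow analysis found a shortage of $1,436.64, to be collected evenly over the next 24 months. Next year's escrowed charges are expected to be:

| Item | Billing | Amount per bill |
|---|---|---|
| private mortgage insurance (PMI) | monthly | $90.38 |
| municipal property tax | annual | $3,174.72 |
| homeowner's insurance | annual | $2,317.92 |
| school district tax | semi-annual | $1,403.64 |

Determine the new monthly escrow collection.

$841.90

Private mortgage insurance (PMI): $90.38 × 12 = $1,084.56
Municipal property tax: $3,174.72
Homeowner's insurance: $2,317.92
School district tax: $1,403.64 × 2 = $2,807.28
Yearly total = $1,084.56 + $3,174.72 + $2,317.92 + $2,807.28 = $9,384.48
Base monthly escrow = $9,384.48 / 12 = $782.04
Shortage per month = $1,436.64 / 24 = $59.86
New monthly escrow = $782.04 + $59.86 = $841.90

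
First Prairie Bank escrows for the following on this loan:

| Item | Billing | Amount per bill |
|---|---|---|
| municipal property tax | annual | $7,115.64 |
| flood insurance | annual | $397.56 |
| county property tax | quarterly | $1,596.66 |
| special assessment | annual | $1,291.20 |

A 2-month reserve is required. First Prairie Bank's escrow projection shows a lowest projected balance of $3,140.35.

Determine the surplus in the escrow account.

Municipal property tax = $7,115.64/yr
Flood insurance = $397.56/yr
County property tax = $1,596.66 × 4 = $6,386.64/yr
Special assessment = $1,291.20/yr
Combined annual = $7,115.64 + $397.56 + $6,386.64 + $1,291.20 = $15,191.04
Monthly escrow = $15,191.04 / 12 = $1,265.92
Required cushion = 2 × $1,265.92 = $2,531.84
Excess over cushion: $3,140.35 − $2,531.84 = $608.51

$608.51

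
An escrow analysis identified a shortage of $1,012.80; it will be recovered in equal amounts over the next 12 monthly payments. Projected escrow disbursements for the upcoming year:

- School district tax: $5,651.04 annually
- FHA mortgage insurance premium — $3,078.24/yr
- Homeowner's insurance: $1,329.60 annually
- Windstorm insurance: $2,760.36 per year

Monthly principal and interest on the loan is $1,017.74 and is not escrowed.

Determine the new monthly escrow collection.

$1,152.67

School district tax = $5,651.04/yr
FHA mortgage insurance premium = $3,078.24/yr
Homeowner's insurance = $1,329.60/yr
Windstorm insurance = $2,760.36/yr
Total annual escrow = $5,651.04 + $3,078.24 + $1,329.60 + $2,760.36 = $12,819.24
Monthly escrow = $12,819.24 ÷ 12 = $1,068.27
Shortage spread = $1,012.80 / 12 = $84.40/mo
New monthly escrow = $1,068.27 + $84.40 = $1,152.67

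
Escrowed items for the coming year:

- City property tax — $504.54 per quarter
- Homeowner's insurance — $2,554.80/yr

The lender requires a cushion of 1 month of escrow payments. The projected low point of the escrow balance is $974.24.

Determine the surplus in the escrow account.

City property tax = $504.54 × 4 = $2,018.16 per year
Homeowner's insurance = $2,554.80 per year
Annual escrow total = $4,572.96
Monthly = $4,572.96 / 12 = $381.08
Required cushion = 1 × $381.08 = $381.08
Excess over cushion: $974.24 − $381.08 = $593.16

$593.16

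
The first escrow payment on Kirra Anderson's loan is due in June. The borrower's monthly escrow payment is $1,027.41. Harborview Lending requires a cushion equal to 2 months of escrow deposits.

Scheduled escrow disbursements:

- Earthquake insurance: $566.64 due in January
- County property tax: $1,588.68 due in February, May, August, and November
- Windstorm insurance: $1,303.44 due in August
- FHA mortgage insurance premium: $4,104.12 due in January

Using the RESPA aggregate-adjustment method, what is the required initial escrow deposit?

Cushion = 2 × $1,027.41 = $2,054.82
Trial balance (start $0, +$1,027.41 each month, − disbursements):
  Jun: +$1,027.41 → $1,027.41
  Jul: +$1,027.41 → $2,054.82
  Aug: +$1,027.41 − $2,892.12 → $190.11
  Sep: +$1,027.41 → $1,217.52
  Oct: +$1,027.41 → $2,244.93
  Nov: +$1,027.41 − $1,588.68 → $1,683.66
  Dec: +$1,027.41 → $2,711.07
  Jan: +$1,027.41 − $4,670.76 → -$932.28
  Feb: +$1,027.41 − $1,588.68 → -$1,493.55
  Mar: +$1,027.41 → -$466.14
  Apr: +$1,027.41 → $561.27
  May: +$1,027.41 − $1,588.68 → $0.00
Lowest trial balance = -$1,493.55 (Feb)
Initial deposit = cushion − low point = $2,054.82 − (-$1,493.55) = $3,548.37

$3,548.37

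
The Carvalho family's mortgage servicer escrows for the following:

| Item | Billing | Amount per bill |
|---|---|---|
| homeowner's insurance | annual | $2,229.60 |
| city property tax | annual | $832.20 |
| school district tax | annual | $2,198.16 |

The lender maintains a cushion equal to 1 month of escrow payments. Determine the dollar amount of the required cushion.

Homeowner's insurance: $2,229.60
City property tax: $832.20
School district tax: $2,198.16
Combined annual = $5,259.96
Base monthly escrow = $5,259.96 ÷ 12 = $438.33
Reserve = 1 × $438.33 = $438.33

$438.33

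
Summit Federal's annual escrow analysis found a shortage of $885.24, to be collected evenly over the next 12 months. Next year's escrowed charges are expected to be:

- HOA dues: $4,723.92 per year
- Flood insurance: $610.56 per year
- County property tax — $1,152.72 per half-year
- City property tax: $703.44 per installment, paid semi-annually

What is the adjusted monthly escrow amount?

HOA dues = $4,723.92
Flood insurance = $610.56
County property tax = $1,152.72 × 2 = $2,305.44
City property tax = $703.44 × 2 = $1,406.88
Combined annual = $4,723.92 + $610.56 + $2,305.44 + $1,406.88 = $9,046.80
Per month = $9,046.80 / 12 = $753.90
Shortage per month = $885.24 / 12 = $73.77
New monthly escrow = $753.90 + $73.77 = $827.67

$827.67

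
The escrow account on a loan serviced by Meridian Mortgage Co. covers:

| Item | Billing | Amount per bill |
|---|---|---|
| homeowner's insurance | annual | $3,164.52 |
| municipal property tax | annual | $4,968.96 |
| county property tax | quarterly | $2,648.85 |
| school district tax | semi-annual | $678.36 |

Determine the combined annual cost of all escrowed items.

Homeowner's insurance — $3,164.52 annually
Municipal property tax — $4,968.96 annually
County property tax — $2,648.85 × 4 = $10,595.40 annually
School district tax — $678.36 × 2 = $1,356.72 annually
Yearly total = $3,164.52 + $4,968.96 + $10,595.40 + $1,356.72 = $20,085.60

$20,085.60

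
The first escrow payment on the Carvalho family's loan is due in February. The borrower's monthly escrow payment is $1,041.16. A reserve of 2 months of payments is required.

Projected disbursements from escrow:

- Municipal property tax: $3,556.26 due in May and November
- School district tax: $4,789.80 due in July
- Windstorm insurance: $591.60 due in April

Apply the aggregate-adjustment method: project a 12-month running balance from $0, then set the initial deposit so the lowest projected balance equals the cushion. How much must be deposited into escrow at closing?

$4,773.02

Cushion = 2 × $1,041.16 = $2,082.32
Trial balance (start $0, +$1,041.16 each month, − disbursements):
  Feb: +$1,041.16 → $1,041.16
  Mar: +$1,041.16 → $2,082.32
  Apr: +$1,041.16 − $591.60 → $2,531.88
  May: +$1,041.16 − $3,556.26 → $16.78
  Jun: +$1,041.16 → $1,057.94
  Jul: +$1,041.16 − $4,789.80 → -$2,690.70
  Aug: +$1,041.16 → -$1,649.54
  Sep: +$1,041.16 → -$608.38
  Oct: +$1,041.16 → $432.78
  Nov: +$1,041.16 − $3,556.26 → -$2,082.32
  Dec: +$1,041.16 → -$1,041.16
  Jan: +$1,041.16 → $0.00
Lowest trial balance = -$2,690.70 (Jul)
Initial deposit = cushion − low point = $2,082.32 − (-$2,690.70) = $4,773.02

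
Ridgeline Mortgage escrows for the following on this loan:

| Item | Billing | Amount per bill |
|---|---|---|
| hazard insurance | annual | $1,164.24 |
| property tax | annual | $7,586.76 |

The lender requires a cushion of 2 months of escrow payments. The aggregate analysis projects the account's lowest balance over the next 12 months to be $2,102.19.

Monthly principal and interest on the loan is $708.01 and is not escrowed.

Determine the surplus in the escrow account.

Hazard insurance — $1,164.24 per year
Property tax — $7,586.76 per year
Annual escrow total = $8,751.00
Base monthly escrow = $8,751.00 / 12 = $729.25
Required cushion = 2 × $729.25 = $1,458.50
Excess over cushion: $2,102.19 − $1,458.50 = $643.69

$643.69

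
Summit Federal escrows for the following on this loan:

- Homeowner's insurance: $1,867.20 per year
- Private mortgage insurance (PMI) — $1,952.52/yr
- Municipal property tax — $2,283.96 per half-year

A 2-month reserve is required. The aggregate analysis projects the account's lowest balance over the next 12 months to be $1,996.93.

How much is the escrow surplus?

Homeowner's insurance = $1,867.20 annually
Private mortgage insurance (PMI) = $1,952.52 annually
Municipal property tax = $2,283.96 × 2 = $4,567.92 annually
Total annual escrow = $8,387.64
Base monthly escrow = $8,387.64 ÷ 12 = $698.97
Required reserve = 2 × $698.97 = $1,397.94
Excess over cushion: $1,996.93 − $1,397.94 = $598.99

$598.99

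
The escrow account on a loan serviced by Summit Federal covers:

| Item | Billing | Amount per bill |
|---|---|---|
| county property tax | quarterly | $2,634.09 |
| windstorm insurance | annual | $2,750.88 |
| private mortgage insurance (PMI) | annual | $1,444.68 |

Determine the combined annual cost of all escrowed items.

County property tax — $2,634.09 × 4 = $10,536.36 annually
Windstorm insurance — $2,750.88 annually
Private mortgage insurance (PMI) — $1,444.68 annually
Annual escrow total = $10,536.36 + $2,750.88 + $1,444.68 = $14,731.92

$14,731.92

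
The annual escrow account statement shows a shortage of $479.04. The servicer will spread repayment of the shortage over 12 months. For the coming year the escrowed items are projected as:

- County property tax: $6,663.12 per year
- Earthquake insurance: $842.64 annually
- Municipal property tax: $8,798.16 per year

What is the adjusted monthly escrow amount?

County property tax: $6,663.12 annually
Earthquake insurance: $842.64 annually
Municipal property tax: $8,798.16 annually
Yearly total = $6,663.12 + $842.64 + $8,798.16 = $16,303.92
Per month = $16,303.92 / 12 = $1,358.66
Shortage spread = $479.04 / 12 = $39.92/mo
Adjusted monthly = $1,358.66 + $39.92 = $1,398.58

$1,398.58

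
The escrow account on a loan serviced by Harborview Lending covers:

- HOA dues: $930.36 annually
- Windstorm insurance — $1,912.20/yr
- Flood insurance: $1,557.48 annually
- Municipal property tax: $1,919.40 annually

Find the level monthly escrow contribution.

HOA dues = $930.36
Windstorm insurance = $1,912.20
Flood insurance = $1,557.48
Municipal property tax = $1,919.40
Yearly total = $6,319.44
Monthly escrow = $6,319.44 ÷ 12 = $526.62

$526.62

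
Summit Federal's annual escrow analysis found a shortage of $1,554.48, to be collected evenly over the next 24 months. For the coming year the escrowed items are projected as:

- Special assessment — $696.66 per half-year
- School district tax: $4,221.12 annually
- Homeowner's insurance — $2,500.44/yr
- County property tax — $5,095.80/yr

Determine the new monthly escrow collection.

$1,165.66

Special assessment = $696.66 × 2 = $1,393.32/yr
School district tax = $4,221.12/yr
Homeowner's insurance = $2,500.44/yr
County property tax = $5,095.80/yr
Total per year = $1,393.32 + $4,221.12 + $2,500.44 + $5,095.80 = $13,210.68
Monthly = $13,210.68 ÷ 12 = $1,100.89
Shortage spread = $1,554.48 / 24 = $64.77/mo
Adjusted monthly = $1,100.89 + $64.77 = $1,165.66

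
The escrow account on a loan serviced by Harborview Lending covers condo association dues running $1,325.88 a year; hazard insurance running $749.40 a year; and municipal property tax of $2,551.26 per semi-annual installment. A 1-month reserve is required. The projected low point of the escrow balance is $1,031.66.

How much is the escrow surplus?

Condo association dues — $1,325.88
Hazard insurance — $749.40
Municipal property tax — $2,551.26 × 2 = $5,102.52
Combined annual = $7,177.80
Monthly = $7,177.80 ÷ 12 = $598.15
Required reserve = 1 × $598.15 = $598.15
Excess over cushion: $1,031.66 − $598.15 = $433.51

$433.51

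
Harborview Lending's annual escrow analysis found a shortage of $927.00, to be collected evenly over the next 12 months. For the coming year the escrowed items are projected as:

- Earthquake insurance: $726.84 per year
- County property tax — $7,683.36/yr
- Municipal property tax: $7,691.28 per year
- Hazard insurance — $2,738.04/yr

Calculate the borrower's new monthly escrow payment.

Earthquake insurance — $726.84 per year
County property tax — $7,683.36 per year
Municipal property tax — $7,691.28 per year
Hazard insurance — $2,738.04 per year
Annual escrow total = $18,839.52
Monthly = $18,839.52 / 12 = $1,569.96
Shortage per month = $927.00 ÷ 12 = $77.25
New monthly escrow = $1,569.96 + $77.25 = $1,647.21

$1,647.21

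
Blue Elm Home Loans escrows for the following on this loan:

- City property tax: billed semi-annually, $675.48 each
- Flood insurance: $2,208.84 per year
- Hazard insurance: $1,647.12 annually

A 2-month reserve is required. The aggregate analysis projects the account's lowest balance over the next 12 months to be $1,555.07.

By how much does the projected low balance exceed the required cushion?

City property tax = $675.48 × 2 = $1,350.96 per year
Flood insurance = $2,208.84 per year
Hazard insurance = $1,647.12 per year
Annual escrow total = $5,206.92
Monthly = $5,206.92 / 12 = $433.91
Required cushion = 2 × $433.91 = $867.82
Surplus = $1,555.07 − $867.82 = $687.25

$687.25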